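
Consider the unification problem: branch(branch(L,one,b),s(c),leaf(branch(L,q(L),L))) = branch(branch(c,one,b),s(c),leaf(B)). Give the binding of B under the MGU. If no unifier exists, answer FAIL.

Decompose branch/3: branch(L,one,b) = branch(c,one,b),  s(c) = s(c),  leaf(branch(L,q(L),L)) = leaf(B).
Decompose branch/3: L = c,  one = one,  b = b.
Bind L := c; substituting into the one remaining equation that mentions L gives: leaf(branch(c,q(c),c)) = leaf(B).
Delete trivial equation one = one.
Delete trivial equation b = b.
Delete trivial equation s(c) = s(c).
Decompose leaf/1: branch(c,q(c),c) = B.
Bind B := branch(c,q(c),c).
MGU = { L -> c, B -> branch(c,q(c),c) }, so B -> branch(c,q(c),c).

branch(c,q(c),c)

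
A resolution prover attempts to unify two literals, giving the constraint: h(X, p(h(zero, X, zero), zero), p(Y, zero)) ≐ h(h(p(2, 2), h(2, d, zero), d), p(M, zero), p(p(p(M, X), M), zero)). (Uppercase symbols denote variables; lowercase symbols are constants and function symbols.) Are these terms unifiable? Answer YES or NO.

Decompose h/3: X ≐ h(p(2, 2), h(2, d, zero), d),  p(h(zero, X, zero), zero) ≐ p(M, zero),  p(Y, zero) ≐ p(p(p(M, X), M), zero).
Bind X := h(p(2, 2), h(2, d, zero), d); substituting into the remaining equations gives: p(h(zero, h(p(2, 2), h(2, d, zero), d), zero), zero) ≐ p(M, zero),  p(Y, zero) ≐ p(p(p(M, h(p(2, 2), h(2, d, zero), d)), M), zero).
Decompose p/2: h(zero, h(p(2, 2), h(2, d, zero), d), zero) ≐ M,  zero ≐ zero.
Bind M := h(zero, h(p(2, 2), h(2, d, zero), d), zero); substituting into the one remaining equation that mentions M gives: p(Y, zero) ≐ p(p(p(h(zero, h(p(2, 2), h(2, d, zero), d), zero), h(p(2, 2), h(2, d, zero), d)), h(zero, h(p(2, 2), h(2, d, zero), d), zero)), zero).
Delete trivial equation zero ≐ zero.
Decompose p/2: Y ≐ p(p(h(zero, h(p(2, 2), h(2, d, zero), d), zero), h(p(2, 2), h(2, d, zero), d)), h(zero, h(p(2, 2), h(2, d, zero), d), zero)),  zero ≐ zero.
Bind Y := p(p(h(zero, h(p(2, 2), h(2, d, zero), d), zero), h(p(2, 2), h(2, d, zero), d)), h(zero, h(p(2, 2), h(2, d, zero), d), zero)); no other remaining equation mentions Y.
Delete trivial equation zero ≐ zero.
No equations remain and no clash or occurs-check failure arose, so a unifier exists.

YES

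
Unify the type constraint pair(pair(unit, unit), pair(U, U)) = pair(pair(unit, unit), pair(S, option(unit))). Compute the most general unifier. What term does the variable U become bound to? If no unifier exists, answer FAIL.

option(unit)

Decompose pair/2: pair(unit, unit) = pair(unit, unit),  pair(U, U) = pair(S, option(unit)).
Delete trivial equation pair(unit, unit) = pair(unit, unit).
Decompose pair/2: U = S,  U = option(unit).
Bind U := S; substituting into the remaining equation gives: S = option(unit).
Bind S := option(unit). Substituting into the earlier binding gives U := option(unit).
MGU = { U ↦ option(unit), S ↦ option(unit) }, so U ↦ option(unit).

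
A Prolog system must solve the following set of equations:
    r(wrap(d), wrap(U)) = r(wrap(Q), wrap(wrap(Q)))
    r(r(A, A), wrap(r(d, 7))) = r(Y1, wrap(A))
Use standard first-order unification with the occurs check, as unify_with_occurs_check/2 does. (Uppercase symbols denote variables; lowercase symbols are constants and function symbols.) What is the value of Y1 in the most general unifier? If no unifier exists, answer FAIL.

Decompose r/2: wrap(d) = wrap(Q),  wrap(U) = wrap(wrap(Q)).
Decompose wrap/1: d = Q.
Bind Q := d; substituting into the one remaining equation that mentions Q gives: wrap(U) = wrap(wrap(d)).
Decompose wrap/1: U = wrap(d).
Bind U := wrap(d); no other remaining equation mentions U.
Decompose r/2: r(A, A) = Y1,  wrap(r(d, 7)) = wrap(A).
Bind Y1 := r(A, A); no other remaining equation mentions Y1.
Decompose wrap/1: r(d, 7) = A.
Bind A := r(d, 7). Substituting into the earlier binding gives Y1 := r(r(d, 7), r(d, 7)).
MGU = { Q ↦ d, U ↦ wrap(d), Y1 ↦ r(r(d, 7), r(d, 7)), A ↦ r(d, 7) }, so Y1 ↦ r(r(d, 7), r(d, 7)).

r(r(d, 7), r(d, 7))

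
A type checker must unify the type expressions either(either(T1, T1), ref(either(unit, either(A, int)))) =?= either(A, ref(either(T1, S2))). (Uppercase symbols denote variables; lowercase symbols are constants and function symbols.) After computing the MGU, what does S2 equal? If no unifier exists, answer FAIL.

either(either(unit, unit), int)

Decompose either/2: either(T1, T1) =?= A,  ref(either(unit, either(A, int))) =?= ref(either(T1, S2)).
Bind A := either(T1, T1); substituting into the remaining equation gives: ref(either(unit, either(either(T1, T1), int))) =?= ref(either(T1, S2)).
Decompose ref/1: either(unit, either(either(T1, T1), int)) =?= either(T1, S2).
Decompose either/2: unit =?= T1,  either(either(T1, T1), int) =?= S2.
Bind T1 := unit; substituting into the remaining equation gives: either(either(unit, unit), int) =?= S2. Substituting into the earlier binding gives A := either(unit, unit).
Bind S2 := either(either(unit, unit), int).
MGU = { A -> either(unit, unit), T1 -> unit, S2 -> either(either(unit, unit), int) }, so S2 -> either(either(unit, unit), int).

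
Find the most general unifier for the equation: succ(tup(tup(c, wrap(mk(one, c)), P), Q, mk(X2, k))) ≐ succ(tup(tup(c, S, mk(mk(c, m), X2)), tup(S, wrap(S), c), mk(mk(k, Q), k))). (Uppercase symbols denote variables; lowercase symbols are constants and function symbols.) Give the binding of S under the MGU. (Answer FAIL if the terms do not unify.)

Decompose succ/1: tup(tup(c, wrap(mk(one, c)), P), Q, mk(X2, k)) ≐ tup(tup(c, S, mk(mk(c, m), X2)), tup(S, wrap(S), c), mk(mk(k, Q), k)).
Decompose tup/3: tup(c, wrap(mk(one, c)), P) ≐ tup(c, S, mk(mk(c, m), X2)),  Q ≐ tup(S, wrap(S), c),  mk(X2, k) ≐ mk(mk(k, Q), k).
Decompose tup/3: c ≐ c,  wrap(mk(one, c)) ≐ S,  P ≐ mk(mk(c, m), X2).
Delete trivial equation c ≐ c.
Bind S := wrap(mk(one, c)); substituting into the one remaining equation that mentions S gives: Q ≐ tup(wrap(mk(one, c)), wrap(wrap(mk(one, c))), c).
Bind P := mk(mk(c, m), X2); no other remaining equation mentions P.
Bind Q := tup(wrap(mk(one, c)), wrap(wrap(mk(one, c))), c); substituting into the remaining equation gives: mk(X2, k) ≐ mk(mk(k, tup(wrap(mk(one, c)), wrap(wrap(mk(one, c))), c)), k).
Decompose mk/2: X2 ≐ mk(k, tup(wrap(mk(one, c)), wrap(wrap(mk(one, c))), c)),  k ≐ k.
Bind X2 := mk(k, tup(wrap(mk(one, c)), wrap(wrap(mk(one, c))), c)); no other remaining equation mentions X2. Substituting into the earlier binding gives P := mk(mk(c, m), mk(k, tup(wrap(mk(one, c)), wrap(wrap(mk(one, c))), c))).
Delete trivial equation k ≐ k.
MGU = { S ↦ wrap(mk(one, c)), P ↦ mk(mk(c, m), mk(k, tup(wrap(mk(one, c)), wrap(wrap(mk(one, c))), c))), Q ↦ tup(wrap(mk(one, c)), wrap(wrap(mk(one, c))), c), X2 ↦ mk(k, tup(wrap(mk(one, c)), wrap(wrap(mk(one, c))), c)) }, so S ↦ wrap(mk(one, c)).

wrap(mk(one, c))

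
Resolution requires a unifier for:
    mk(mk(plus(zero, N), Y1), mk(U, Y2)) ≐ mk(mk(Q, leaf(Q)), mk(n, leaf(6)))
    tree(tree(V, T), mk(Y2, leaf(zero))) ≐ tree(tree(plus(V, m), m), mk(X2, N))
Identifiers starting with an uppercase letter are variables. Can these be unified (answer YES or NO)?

Decompose mk/2: mk(plus(zero, N), Y1) ≐ mk(Q, leaf(Q)),  mk(U, Y2) ≐ mk(n, leaf(6)).
Decompose mk/2: plus(zero, N) ≐ Q,  Y1 ≐ leaf(Q).
Bind Q := plus(zero, N); substituting into the one remaining equation that mentions Q gives: Y1 ≐ leaf(plus(zero, N)).
Bind Y1 := leaf(plus(zero, N)); no other remaining equation mentions Y1.
Decompose mk/2: U ≐ n,  Y2 ≐ leaf(6).
Bind U := n; no other remaining equation mentions U.
Bind Y2 := leaf(6); substituting into the remaining equation gives: tree(tree(V, T), mk(leaf(6), leaf(zero))) ≐ tree(tree(plus(V, m), m), mk(X2, N)).
Decompose tree/2: tree(V, T) ≐ tree(plus(V, m), m),  mk(leaf(6), leaf(zero)) ≐ mk(X2, N).
Decompose tree/2: V ≐ plus(V, m),  T ≐ m.
Occurs check fails: V occurs in plus(V, m); the equation V ≐ plus(V, m) has no finite solution.

NO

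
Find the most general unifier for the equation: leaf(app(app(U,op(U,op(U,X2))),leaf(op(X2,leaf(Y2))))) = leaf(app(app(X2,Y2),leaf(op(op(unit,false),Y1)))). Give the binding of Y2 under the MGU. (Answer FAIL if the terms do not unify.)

op(op(unit,false),op(op(unit,false),op(unit,false)))

Decompose leaf/1: app(app(U,op(U,op(U,X2))),leaf(op(X2,leaf(Y2)))) = app(app(X2,Y2),leaf(op(op(unit,false),Y1))).
Decompose app/2: app(U,op(U,op(U,X2))) = app(X2,Y2),  leaf(op(X2,leaf(Y2))) = leaf(op(op(unit,false),Y1)).
Decompose app/2: U = X2,  op(U,op(U,X2)) = Y2.
Bind U := X2; substituting into the one remaining equation that mentions U gives: op(X2,op(X2,X2)) = Y2.
Bind Y2 := op(X2,op(X2,X2)); substituting into the remaining equation gives: leaf(op(X2,leaf(op(X2,op(X2,X2))))) = leaf(op(op(unit,false),Y1)).
Decompose leaf/1: op(X2,leaf(op(X2,op(X2,X2)))) = op(op(unit,false),Y1).
Decompose op/2: X2 = op(unit,false),  leaf(op(X2,op(X2,X2))) = Y1.
Bind X2 := op(unit,false); substituting into the remaining equation gives: leaf(op(op(unit,false),op(op(unit,false),op(unit,false)))) = Y1. Substituting into the earlier bindings gives U := op(unit,false), Y2 := op(op(unit,false),op(op(unit,false),op(unit,false))).
Bind Y1 := leaf(op(op(unit,false),op(op(unit,false),op(unit,false)))).
MGU = { U -> op(unit,false), Y2 -> op(op(unit,false),op(op(unit,false),op(unit,false))), X2 -> op(unit,false), Y1 -> leaf(op(op(unit,false),op(op(unit,false),op(unit,false)))) }, so Y2 -> op(op(unit,false),op(op(unit,false),op(unit,false))).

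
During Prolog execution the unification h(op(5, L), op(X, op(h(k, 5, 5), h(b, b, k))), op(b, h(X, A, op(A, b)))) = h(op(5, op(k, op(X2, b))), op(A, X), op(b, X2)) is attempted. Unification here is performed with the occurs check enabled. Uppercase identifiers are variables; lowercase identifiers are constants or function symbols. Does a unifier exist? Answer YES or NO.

YES

Decompose h/3: op(5, L) = op(5, op(k, op(X2, b))),  op(X, op(h(k, 5, 5), h(b, b, k))) = op(A, X),  op(b, h(X, A, op(A, b))) = op(b, X2).
Decompose op/2: 5 = 5,  L = op(k, op(X2, b)).
Delete trivial equation 5 = 5.
Bind L := op(k, op(X2, b)); no other remaining equation mentions L.
Decompose op/2: X = A,  op(h(k, 5, 5), h(b, b, k)) = X.
Bind X := A; substituting into the remaining equations gives: op(h(k, 5, 5), h(b, b, k)) = A,  op(b, h(A, A, op(A, b))) = op(b, X2).
Bind A := op(h(k, 5, 5), h(b, b, k)); substituting into the remaining equation gives: op(b, h(op(h(k, 5, 5), h(b, b, k)), op(h(k, 5, 5), h(b, b, k)), op(op(h(k, 5, 5), h(b, b, k)), b))) = op(b, X2). Substituting into the earlier binding gives X := op(h(k, 5, 5), h(b, b, k)).
Decompose op/2: b = b,  h(op(h(k, 5, 5), h(b, b, k)), op(h(k, 5, 5), h(b, b, k)), op(op(h(k, 5, 5), h(b, b, k)), b)) = X2.
Delete trivial equation b = b.
Bind X2 := h(op(h(k, 5, 5), h(b, b, k)), op(h(k, 5, 5), h(b, b, k)), op(op(h(k, 5, 5), h(b, b, k)), b)). Substituting into the earlier binding gives L := op(k, op(h(op(h(k, 5, 5), h(b, b, k)), op(h(k, 5, 5), h(b, b, k)), op(op(h(k, 5, 5), h(b, b, k)), b)), b)).
No equations remain and no clash or occurs-check failure arose, so a unifier exists.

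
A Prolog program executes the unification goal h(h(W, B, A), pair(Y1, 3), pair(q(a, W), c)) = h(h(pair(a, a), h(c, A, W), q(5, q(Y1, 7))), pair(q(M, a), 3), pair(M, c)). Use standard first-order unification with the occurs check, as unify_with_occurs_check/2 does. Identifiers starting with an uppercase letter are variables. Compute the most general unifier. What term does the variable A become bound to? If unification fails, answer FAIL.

Decompose h/3: h(W, B, A) = h(pair(a, a), h(c, A, W), q(5, q(Y1, 7))),  pair(Y1, 3) = pair(q(M, a), 3),  pair(q(a, W), c) = pair(M, c).
Decompose h/3: W = pair(a, a),  B = h(c, A, W),  A = q(5, q(Y1, 7)).
Bind W := pair(a, a); substituting into the 2 remaining equations that mention W gives: B = h(c, A, pair(a, a)),  pair(q(a, pair(a, a)), c) = pair(M, c).
Bind B := h(c, A, pair(a, a)); no other remaining equation mentions B.
Bind A := q(5, q(Y1, 7)); no other remaining equation mentions A. Substituting into the earlier binding gives B := h(c, q(5, q(Y1, 7)), pair(a, a)).
Decompose pair/2: Y1 = q(M, a),  3 = 3.
Bind Y1 := q(M, a); no other remaining equation mentions Y1. Substituting into the earlier bindings gives B := h(c, q(5, q(q(M, a), 7)), pair(a, a)), A := q(5, q(q(M, a), 7)).
Delete trivial equation 3 = 3.
Decompose pair/2: q(a, pair(a, a)) = M,  c = c.
Bind M := q(a, pair(a, a)); no other remaining equation mentions M. Substituting into the earlier bindings gives B := h(c, q(5, q(q(q(a, pair(a, a)), a), 7)), pair(a, a)), A := q(5, q(q(q(a, pair(a, a)), a), 7)), Y1 := q(q(a, pair(a, a)), a).
Delete trivial equation c = c.
MGU = { W = pair(a, a), B = h(c, q(5, q(q(q(a, pair(a, a)), a), 7)), pair(a, a)), A = q(5, q(q(q(a, pair(a, a)), a), 7)), Y1 = q(q(a, pair(a, a)), a), M = q(a, pair(a, a)) }, so A = q(5, q(q(q(a, pair(a, a)), a), 7)).

q(5, q(q(q(a, pair(a, a)), a), 7))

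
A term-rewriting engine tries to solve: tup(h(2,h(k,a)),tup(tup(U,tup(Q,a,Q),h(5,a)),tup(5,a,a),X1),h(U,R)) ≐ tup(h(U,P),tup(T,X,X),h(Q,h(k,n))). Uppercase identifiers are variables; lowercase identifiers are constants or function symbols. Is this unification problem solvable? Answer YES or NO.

YES

Decompose tup/3: h(2,h(k,a)) ≐ h(U,P),  tup(tup(U,tup(Q,a,Q),h(5,a)),tup(5,a,a),X1) ≐ tup(T,X,X),  h(U,R) ≐ h(Q,h(k,n)).
Decompose h/2: 2 ≐ U,  h(k,a) ≐ P.
Bind U := 2; substituting into the 2 remaining equations that mention U gives: tup(tup(2,tup(Q,a,Q),h(5,a)),tup(5,a,a),X1) ≐ tup(T,X,X),  h(2,R) ≐ h(Q,h(k,n)).
Bind P := h(k,a); no other remaining equation mentions P.
Decompose tup/3: tup(2,tup(Q,a,Q),h(5,a)) ≐ T,  tup(5,a,a) ≐ X,  X1 ≐ X.
Bind T := tup(2,tup(Q,a,Q),h(5,a)); no other remaining equation mentions T.
Bind X := tup(5,a,a); substituting into the one remaining equation that mentions X gives: X1 ≐ tup(5,a,a).
Bind X1 := tup(5,a,a); no other remaining equation mentions X1.
Decompose h/2: 2 ≐ Q,  R ≐ h(k,n).
Bind Q := 2; no other remaining equation mentions Q. Substituting into the earlier binding gives T := tup(2,tup(2,a,2),h(5,a)).
Bind R := h(k,n).
No equations remain and no clash or occurs-check failure arose, so a unifier exists.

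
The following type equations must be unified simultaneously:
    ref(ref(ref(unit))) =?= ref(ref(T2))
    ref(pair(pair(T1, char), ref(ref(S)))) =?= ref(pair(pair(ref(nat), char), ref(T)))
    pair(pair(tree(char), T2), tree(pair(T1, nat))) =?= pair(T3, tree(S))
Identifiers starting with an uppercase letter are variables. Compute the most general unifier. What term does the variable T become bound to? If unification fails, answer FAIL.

ref(pair(ref(nat), nat))

Decompose ref/1: ref(ref(unit)) =?= ref(T2).
Decompose ref/1: ref(unit) =?= T2.
Bind T2 := ref(unit); substituting into the one remaining equation that mentions T2 gives: pair(pair(tree(char), ref(unit)), tree(pair(T1, nat))) =?= pair(T3, tree(S)).
Decompose ref/1: pair(pair(T1, char), ref(ref(S))) =?= pair(pair(ref(nat), char), ref(T)).
Decompose pair/2: pair(T1, char) =?= pair(ref(nat), char),  ref(ref(S)) =?= ref(T).
Decompose pair/2: T1 =?= ref(nat),  char =?= char.
Bind T1 := ref(nat); substituting into the one remaining equation that mentions T1 gives: pair(pair(tree(char), ref(unit)), tree(pair(ref(nat), nat))) =?= pair(T3, tree(S)).
Delete trivial equation char =?= char.
Decompose ref/1: ref(S) =?= T.
Bind T := ref(S); no other remaining equation mentions T.
Decompose pair/2: pair(tree(char), ref(unit)) =?= T3,  tree(pair(ref(nat), nat)) =?= tree(S).
Bind T3 := pair(tree(char), ref(unit)); no other remaining equation mentions T3.
Decompose tree/1: pair(ref(nat), nat) =?= S.
Bind S := pair(ref(nat), nat). Substituting into the earlier binding gives T := ref(pair(ref(nat), nat)).
MGU = { T2 := ref(unit), T1 := ref(nat), T := ref(pair(ref(nat), nat)), T3 := pair(tree(char), ref(unit)), S := pair(ref(nat), nat) }, so T := ref(pair(ref(nat), nat)).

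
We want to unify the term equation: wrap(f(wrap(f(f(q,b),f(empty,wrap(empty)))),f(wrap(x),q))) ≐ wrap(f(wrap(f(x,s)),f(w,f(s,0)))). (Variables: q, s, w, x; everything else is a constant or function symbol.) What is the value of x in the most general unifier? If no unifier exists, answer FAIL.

Decompose wrap/1: f(wrap(f(f(q,b),f(empty,wrap(empty)))),f(wrap(x),q)) ≐ f(wrap(f(x,s)),f(w,f(s,0))).
Decompose f/2: wrap(f(f(q,b),f(empty,wrap(empty)))) ≐ wrap(f(x,s)),  f(wrap(x),q) ≐ f(w,f(s,0)).
Decompose wrap/1: f(f(q,b),f(empty,wrap(empty))) ≐ f(x,s).
Decompose f/2: f(q,b) ≐ x,  f(empty,wrap(empty)) ≐ s.
Bind x := f(q,b); substituting into the one remaining equation that mentions x gives: f(wrap(f(q,b)),q) ≐ f(w,f(s,0)).
Bind s := f(empty,wrap(empty)); substituting into the remaining equation gives: f(wrap(f(q,b)),q) ≐ f(w,f(f(empty,wrap(empty)),0)).
Decompose f/2: wrap(f(q,b)) ≐ w,  q ≐ f(f(empty,wrap(empty)),0).
Bind w := wrap(f(q,b)); no other remaining equation mentions w.
Bind q := f(f(empty,wrap(empty)),0). Substituting into the earlier bindings gives x := f(f(f(empty,wrap(empty)),0),b), w := wrap(f(f(f(empty,wrap(empty)),0),b)).
MGU = { x -> f(f(f(empty,wrap(empty)),0),b), s -> f(empty,wrap(empty)), w -> wrap(f(f(f(empty,wrap(empty)),0),b)), q -> f(f(empty,wrap(empty)),0) }, so x -> f(f(f(empty,wrap(empty)),0),b).

f(f(f(empty,wrap(empty)),0),b)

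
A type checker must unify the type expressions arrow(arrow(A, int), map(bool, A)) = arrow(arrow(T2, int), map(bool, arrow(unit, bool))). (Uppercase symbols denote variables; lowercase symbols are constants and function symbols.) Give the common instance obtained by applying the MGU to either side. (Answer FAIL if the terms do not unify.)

arrow(arrow(arrow(unit, bool), int), map(bool, arrow(unit, bool)))

Decompose arrow/2: arrow(A, int) = arrow(T2, int),  map(bool, A) = map(bool, arrow(unit, bool)).
Decompose arrow/2: A = T2,  int = int.
Bind A := T2; substituting into the one remaining equation that mentions A gives: map(bool, T2) = map(bool, arrow(unit, bool)).
Delete trivial equation int = int.
Decompose map/2: bool = bool,  T2 = arrow(unit, bool).
Delete trivial equation bool = bool.
Bind T2 := arrow(unit, bool). Substituting into the earlier binding gives A := arrow(unit, bool).
Applying the MGU to either side gives arrow(arrow(arrow(unit, bool), int), map(bool, arrow(unit, bool))).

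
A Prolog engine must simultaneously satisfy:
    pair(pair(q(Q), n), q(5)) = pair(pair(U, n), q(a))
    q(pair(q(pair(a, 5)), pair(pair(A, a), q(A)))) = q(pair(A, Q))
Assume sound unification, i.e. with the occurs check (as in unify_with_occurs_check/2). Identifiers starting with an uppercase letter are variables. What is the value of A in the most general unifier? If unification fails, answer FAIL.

Decompose pair/2: pair(q(Q), n) = pair(U, n),  q(5) = q(a).
Decompose pair/2: q(Q) = U,  n = n.
Bind U := q(Q); no other remaining equation mentions U.
Delete trivial equation n = n.
Decompose q/1: 5 = a.
Clash: constants 5 and a differ; no unifier exists.

FAIL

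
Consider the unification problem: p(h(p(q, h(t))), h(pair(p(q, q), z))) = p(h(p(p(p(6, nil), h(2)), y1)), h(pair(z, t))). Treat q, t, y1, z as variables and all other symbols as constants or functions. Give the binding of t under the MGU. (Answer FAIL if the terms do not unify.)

Decompose p/2: h(p(q, h(t))) = h(p(p(p(6, nil), h(2)), y1)),  h(pair(p(q, q), z)) = h(pair(z, t)).
Decompose h/1: p(q, h(t)) = p(p(p(6, nil), h(2)), y1).
Decompose p/2: q = p(p(6, nil), h(2)),  h(t) = y1.
Bind q := p(p(6, nil), h(2)); substituting into the one remaining equation that mentions q gives: h(pair(p(p(p(6, nil), h(2)), p(p(6, nil), h(2))), z)) = h(pair(z, t)).
Bind y1 := h(t); no other remaining equation mentions y1.
Decompose h/1: pair(p(p(p(6, nil), h(2)), p(p(6, nil), h(2))), z) = pair(z, t).
Decompose pair/2: p(p(p(6, nil), h(2)), p(p(6, nil), h(2))) = z,  z = t.
Bind z := p(p(p(6, nil), h(2)), p(p(6, nil), h(2))); substituting into the remaining equation gives: p(p(p(6, nil), h(2)), p(p(6, nil), h(2))) = t.
Bind t := p(p(p(6, nil), h(2)), p(p(6, nil), h(2))). Substituting into the earlier binding gives y1 := h(p(p(p(6, nil), h(2)), p(p(6, nil), h(2)))).
MGU = { q := p(p(6, nil), h(2)), y1 := h(p(p(p(6, nil), h(2)), p(p(6, nil), h(2)))), z := p(p(p(6, nil), h(2)), p(p(6, nil), h(2))), t := p(p(p(6, nil), h(2)), p(p(6, nil), h(2))) }, so t := p(p(p(6, nil), h(2)), p(p(6, nil), h(2))).

p(p(p(6, nil), h(2)), p(p(6, nil), h(2)))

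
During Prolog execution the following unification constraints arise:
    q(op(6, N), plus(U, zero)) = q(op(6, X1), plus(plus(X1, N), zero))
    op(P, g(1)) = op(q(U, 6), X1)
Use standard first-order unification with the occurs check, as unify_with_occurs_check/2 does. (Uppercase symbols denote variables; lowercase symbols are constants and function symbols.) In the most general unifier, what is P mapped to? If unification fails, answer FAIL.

Decompose q/2: op(6, N) = op(6, X1),  plus(U, zero) = plus(plus(X1, N), zero).
Decompose op/2: 6 = 6,  N = X1.
Delete trivial equation 6 = 6.
Bind N := X1; substituting into the one remaining equation that mentions N gives: plus(U, zero) = plus(plus(X1, X1), zero).
Decompose plus/2: U = plus(X1, X1),  zero = zero.
Bind U := plus(X1, X1); substituting into the one remaining equation that mentions U gives: op(P, g(1)) = op(q(plus(X1, X1), 6), X1).
Delete trivial equation zero = zero.
Decompose op/2: P = q(plus(X1, X1), 6),  g(1) = X1.
Bind P := q(plus(X1, X1), 6); no other remaining equation mentions P.
Bind X1 := g(1). Substituting into the earlier bindings gives N := g(1), U := plus(g(1), g(1)), P := q(plus(g(1), g(1)), 6).
MGU = { N -> g(1), U -> plus(g(1), g(1)), P -> q(plus(g(1), g(1)), 6), X1 -> g(1) }, so P -> q(plus(g(1), g(1)), 6).

q(plus(g(1), g(1)), 6)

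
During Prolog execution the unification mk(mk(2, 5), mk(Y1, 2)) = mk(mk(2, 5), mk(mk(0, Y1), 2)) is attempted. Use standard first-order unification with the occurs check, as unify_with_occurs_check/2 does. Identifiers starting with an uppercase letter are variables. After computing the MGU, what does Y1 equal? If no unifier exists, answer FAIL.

Decompose mk/2: mk(2, 5) = mk(2, 5),  mk(Y1, 2) = mk(mk(0, Y1), 2).
Delete trivial equation mk(2, 5) = mk(2, 5).
Decompose mk/2: Y1 = mk(0, Y1),  2 = 2.
Occurs check fails: Y1 occurs in mk(0, Y1); the equation Y1 = mk(0, Y1) has no finite solution.

FAIL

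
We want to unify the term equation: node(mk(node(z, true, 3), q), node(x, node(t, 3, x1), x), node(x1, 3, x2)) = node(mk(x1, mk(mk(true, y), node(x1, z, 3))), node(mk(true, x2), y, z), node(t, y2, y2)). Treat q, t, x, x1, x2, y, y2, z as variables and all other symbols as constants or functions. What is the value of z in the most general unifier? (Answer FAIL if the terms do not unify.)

mk(true, 3)

Decompose node/3: mk(node(z, true, 3), q) = mk(x1, mk(mk(true, y), node(x1, z, 3))),  node(x, node(t, 3, x1), x) = node(mk(true, x2), y, z),  node(x1, 3, x2) = node(t, y2, y2).
Decompose mk/2: node(z, true, 3) = x1,  q = mk(mk(true, y), node(x1, z, 3)).
Bind x1 := node(z, true, 3); substituting into the remaining equations gives: q = mk(mk(true, y), node(node(z, true, 3), z, 3)),  node(x, node(t, 3, node(z, true, 3)), x) = node(mk(true, x2), y, z),  node(node(z, true, 3), 3, x2) = node(t, y2, y2).
Bind q := mk(mk(true, y), node(node(z, true, 3), z, 3)); no other remaining equation mentions q.
Decompose node/3: x = mk(true, x2),  node(t, 3, node(z, true, 3)) = y,  x = z.
Bind x := mk(true, x2); substituting into the one remaining equation that mentions x gives: mk(true, x2) = z.
Bind y := node(t, 3, node(z, true, 3)); no other remaining equation mentions y. Substituting into the earlier binding gives q := mk(mk(true, node(t, 3, node(z, true, 3))), node(node(z, true, 3), z, 3)).
Bind z := mk(true, x2); substituting into the remaining equation gives: node(node(mk(true, x2), true, 3), 3, x2) = node(t, y2, y2). Substituting into the earlier bindings gives x1 := node(mk(true, x2), true, 3), q := mk(mk(true, node(t, 3, node(mk(true, x2), true, 3))), node(node(mk(true, x2), true, 3), mk(true, x2), 3)), y := node(t, 3, node(mk(true, x2), true, 3)).
Decompose node/3: node(mk(true, x2), true, 3) = t,  3 = y2,  x2 = y2.
Bind t := node(mk(true, x2), true, 3); no other remaining equation mentions t. Substituting into the earlier bindings gives q := mk(mk(true, node(node(mk(true, x2), true, 3), 3, node(mk(true, x2), true, 3))), node(node(mk(true, x2), true, 3), mk(true, x2), 3)), y := node(node(mk(true, x2), true, 3), 3, node(mk(true, x2), true, 3)).
Bind y2 := 3; substituting into the remaining equation gives: x2 = 3.
Bind x2 := 3. Substituting into the earlier bindings gives x1 := node(mk(true, 3), true, 3), q := mk(mk(true, node(node(mk(true, 3), true, 3), 3, node(mk(true, 3), true, 3))), node(node(mk(true, 3), true, 3), mk(true, 3), 3)), x := mk(true, 3), y := node(node(mk(true, 3), true, 3), 3, node(mk(true, 3), true, 3)), z := mk(true, 3), t := node(mk(true, 3), true, 3).
MGU = { x1 := node(mk(true, 3), true, 3), q := mk(mk(true, node(node(mk(true, 3), true, 3), 3, node(mk(true, 3), true, 3))), node(node(mk(true, 3), true, 3), mk(true, 3), 3)), x := mk(true, 3), y := node(node(mk(true, 3), true, 3), 3, node(mk(true, 3), true, 3)), z := mk(true, 3), t := node(mk(true, 3), true, 3), y2 := 3, x2 := 3 }, so z := mk(true, 3).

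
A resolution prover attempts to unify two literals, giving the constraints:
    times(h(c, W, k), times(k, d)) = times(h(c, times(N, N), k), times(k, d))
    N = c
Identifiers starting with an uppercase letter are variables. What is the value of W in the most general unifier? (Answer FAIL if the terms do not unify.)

times(c, c)

Decompose times/2: h(c, W, k) = h(c, times(N, N), k),  times(k, d) = times(k, d).
Decompose h/3: c = c,  W = times(N, N),  k = k.
Delete trivial equation c = c.
Bind W := times(N, N); no other remaining equation mentions W.
Delete trivial equation k = k.
Delete trivial equation times(k, d) = times(k, d).
Bind N := c. Substituting into the earlier binding gives W := times(c, c).
MGU = { W -> times(c, c), N -> c }, so W -> times(c, c).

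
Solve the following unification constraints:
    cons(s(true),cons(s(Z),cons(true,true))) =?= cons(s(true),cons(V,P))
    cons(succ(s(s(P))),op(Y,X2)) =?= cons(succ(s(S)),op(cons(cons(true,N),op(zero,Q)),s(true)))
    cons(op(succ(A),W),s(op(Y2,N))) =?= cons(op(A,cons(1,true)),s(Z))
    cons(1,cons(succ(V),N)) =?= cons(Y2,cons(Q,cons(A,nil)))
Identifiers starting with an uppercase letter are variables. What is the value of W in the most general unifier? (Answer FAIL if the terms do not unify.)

Decompose cons/2: s(true) =?= s(true),  cons(s(Z),cons(true,true)) =?= cons(V,P).
Delete trivial equation s(true) =?= s(true).
Decompose cons/2: s(Z) =?= V,  cons(true,true) =?= P.
Bind V := s(Z); substituting into the one remaining equation that mentions V gives: cons(1,cons(succ(s(Z)),N)) =?= cons(Y2,cons(Q,cons(A,nil))).
Bind P := cons(true,true); substituting into the one remaining equation that mentions P gives: cons(succ(s(s(cons(true,true)))),op(Y,X2)) =?= cons(succ(s(S)),op(cons(cons(true,N),op(zero,Q)),s(true))).
Decompose cons/2: succ(s(s(cons(true,true)))) =?= succ(s(S)),  op(Y,X2) =?= op(cons(cons(true,N),op(zero,Q)),s(true)).
Decompose succ/1: s(s(cons(true,true))) =?= s(S).
Decompose s/1: s(cons(true,true)) =?= S.
Bind S := s(cons(true,true)); no other remaining equation mentions S.
Decompose op/2: Y =?= cons(cons(true,N),op(zero,Q)),  X2 =?= s(true).
Bind Y := cons(cons(true,N),op(zero,Q)); no other remaining equation mentions Y.
Bind X2 := s(true); no other remaining equation mentions X2.
Decompose cons/2: op(succ(A),W) =?= op(A,cons(1,true)),  s(op(Y2,N)) =?= s(Z).
Decompose op/2: succ(A) =?= A,  W =?= cons(1,true).
Occurs check fails: A occurs in succ(A); the equation A =?= succ(A) has no finite solution.

FAIL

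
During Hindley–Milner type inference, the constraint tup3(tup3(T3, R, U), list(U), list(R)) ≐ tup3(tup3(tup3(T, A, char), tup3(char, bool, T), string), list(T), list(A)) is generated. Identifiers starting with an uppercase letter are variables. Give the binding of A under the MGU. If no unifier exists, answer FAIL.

Decompose tup3/3: tup3(T3, R, U) ≐ tup3(tup3(T, A, char), tup3(char, bool, T), string),  list(U) ≐ list(T),  list(R) ≐ list(A).
Decompose tup3/3: T3 ≐ tup3(T, A, char),  R ≐ tup3(char, bool, T),  U ≐ string.
Bind T3 := tup3(T, A, char); no other remaining equation mentions T3.
Bind R := tup3(char, bool, T); substituting into the one remaining equation that mentions R gives: list(tup3(char, bool, T)) ≐ list(A).
Bind U := string; substituting into the one remaining equation that mentions U gives: list(string) ≐ list(T).
Decompose list/1: string ≐ T.
Bind T := string; substituting into the remaining equation gives: list(tup3(char, bool, string)) ≐ list(A). Substituting into the earlier bindings gives T3 := tup3(string, A, char), R := tup3(char, bool, string).
Decompose list/1: tup3(char, bool, string) ≐ A.
Bind A := tup3(char, bool, string). Substituting into the earlier binding gives T3 := tup3(string, tup3(char, bool, string), char).
MGU = { T3 := tup3(string, tup3(char, bool, string), char), R := tup3(char, bool, string), U := string, T := string, A := tup3(char, bool, string) }, so A := tup3(char, bool, string).

tup3(char, bool, string)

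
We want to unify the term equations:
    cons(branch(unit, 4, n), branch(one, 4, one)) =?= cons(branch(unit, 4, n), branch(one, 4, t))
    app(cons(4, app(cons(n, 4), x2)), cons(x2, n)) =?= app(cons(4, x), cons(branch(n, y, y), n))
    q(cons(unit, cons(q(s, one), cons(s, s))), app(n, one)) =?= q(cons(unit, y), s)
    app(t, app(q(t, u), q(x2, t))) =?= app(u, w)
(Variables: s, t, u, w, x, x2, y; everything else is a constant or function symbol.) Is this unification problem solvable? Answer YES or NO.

Decompose cons/2: branch(unit, 4, n) =?= branch(unit, 4, n),  branch(one, 4, one) =?= branch(one, 4, t).
Delete trivial equation branch(unit, 4, n) =?= branch(unit, 4, n).
Decompose branch/3: one =?= one,  4 =?= 4,  one =?= t.
Delete trivial equation one =?= one.
Delete trivial equation 4 =?= 4.
Bind t := one; substituting into the one remaining equation that mentions t gives: app(one, app(q(one, u), q(x2, one))) =?= app(u, w).
Decompose app/2: cons(4, app(cons(n, 4), x2)) =?= cons(4, x),  cons(x2, n) =?= cons(branch(n, y, y), n).
Decompose cons/2: 4 =?= 4,  app(cons(n, 4), x2) =?= x.
Delete trivial equation 4 =?= 4.
Bind x := app(cons(n, 4), x2); no other remaining equation mentions x.
Decompose cons/2: x2 =?= branch(n, y, y),  n =?= n.
Bind x2 := branch(n, y, y); substituting into the one remaining equation that mentions x2 gives: app(one, app(q(one, u), q(branch(n, y, y), one))) =?= app(u, w). Substituting into the earlier binding gives x := app(cons(n, 4), branch(n, y, y)).
Delete trivial equation n =?= n.
Decompose q/2: cons(unit, cons(q(s, one), cons(s, s))) =?= cons(unit, y),  app(n, one) =?= s.
Decompose cons/2: unit =?= unit,  cons(q(s, one), cons(s, s)) =?= y.
Delete trivial equation unit =?= unit.
Bind y := cons(q(s, one), cons(s, s)); substituting into the one remaining equation that mentions y gives: app(one, app(q(one, u), q(branch(n, cons(q(s, one), cons(s, s)), cons(q(s, one), cons(s, s))), one))) =?= app(u, w). Substituting into the earlier bindings gives x := app(cons(n, 4), branch(n, cons(q(s, one), cons(s, s)), cons(q(s, one), cons(s, s)))), x2 := branch(n, cons(q(s, one), cons(s, s)), cons(q(s, one), cons(s, s))).
Bind s := app(n, one); substituting into the remaining equation gives: app(one, app(q(one, u), q(branch(n, cons(q(app(n, one), one), cons(app(n, one), app(n, one))), cons(q(app(n, one), one), cons(app(n, one), app(n, one)))), one))) =?= app(u, w). Substituting into the earlier bindings gives x := app(cons(n, 4), branch(n, cons(q(app(n, one), one), cons(app(n, one), app(n, one))), cons(q(app(n, one), one), cons(app(n, one), app(n, one))))), x2 := branch(n, cons(q(app(n, one), one), cons(app(n, one), app(n, one))), cons(q(app(n, one), one), cons(app(n, one), app(n, one)))), y := cons(q(app(n, one), one), cons(app(n, one), app(n, one))).
Decompose app/2: one =?= u,  app(q(one, u), q(branch(n, cons(q(app(n, one), one), cons(app(n, one), app(n, one))), cons(q(app(n, one), one), cons(app(n, one), app(n, one)))), one)) =?= w.
Bind u := one; substituting into the remaining equation gives: app(q(one, one), q(branch(n, cons(q(app(n, one), one), cons(app(n, one), app(n, one))), cons(q(app(n, one), one), cons(app(n, one), app(n, one)))), one)) =?= w.
Bind w := app(q(one, one), q(branch(n, cons(q(app(n, one), one), cons(app(n, one), app(n, one))), cons(q(app(n, one), one), cons(app(n, one), app(n, one)))), one)).
No equations remain and no clash or occurs-check failure arose, so a unifier exists.

YES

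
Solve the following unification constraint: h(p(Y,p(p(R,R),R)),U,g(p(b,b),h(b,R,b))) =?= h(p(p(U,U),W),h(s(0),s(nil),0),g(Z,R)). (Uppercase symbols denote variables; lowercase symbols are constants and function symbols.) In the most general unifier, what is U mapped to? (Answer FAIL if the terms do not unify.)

FAIL

Decompose h/3: p(Y,p(p(R,R),R)) =?= p(p(U,U),W),  U =?= h(s(0),s(nil),0),  g(p(b,b),h(b,R,b)) =?= g(Z,R).
Decompose p/2: Y =?= p(U,U),  p(p(R,R),R) =?= W.
Bind Y := p(U,U); no other remaining equation mentions Y.
Bind W := p(p(R,R),R); no other remaining equation mentions W.
Bind U := h(s(0),s(nil),0); no other remaining equation mentions U. Substituting into the earlier binding gives Y := p(h(s(0),s(nil),0),h(s(0),s(nil),0)).
Decompose g/2: p(b,b) =?= Z,  h(b,R,b) =?= R.
Bind Z := p(b,b); no other remaining equation mentions Z.
Occurs check fails: R occurs in h(b,R,b); the equation R =?= h(b,R,b) has no finite solution.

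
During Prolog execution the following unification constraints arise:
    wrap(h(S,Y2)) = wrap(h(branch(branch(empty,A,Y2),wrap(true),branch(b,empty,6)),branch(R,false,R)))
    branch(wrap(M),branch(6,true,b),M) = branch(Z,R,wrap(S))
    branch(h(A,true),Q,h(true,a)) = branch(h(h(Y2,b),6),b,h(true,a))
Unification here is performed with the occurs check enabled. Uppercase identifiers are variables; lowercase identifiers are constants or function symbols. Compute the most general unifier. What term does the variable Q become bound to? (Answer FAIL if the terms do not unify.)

Decompose wrap/1: h(S,Y2) = h(branch(branch(empty,A,Y2),wrap(true),branch(b,empty,6)),branch(R,false,R)).
Decompose h/2: S = branch(branch(empty,A,Y2),wrap(true),branch(b,empty,6)),  Y2 = branch(R,false,R).
Bind S := branch(branch(empty,A,Y2),wrap(true),branch(b,empty,6)); substituting into the one remaining equation that mentions S gives: branch(wrap(M),branch(6,true,b),M) = branch(Z,R,wrap(branch(branch(empty,A,Y2),wrap(true),branch(b,empty,6)))).
Bind Y2 := branch(R,false,R); substituting into the remaining equations gives: branch(wrap(M),branch(6,true,b),M) = branch(Z,R,wrap(branch(branch(empty,A,branch(R,false,R)),wrap(true),branch(b,empty,6)))),  branch(h(A,true),Q,h(true,a)) = branch(h(h(branch(R,false,R),b),6),b,h(true,a)). Substituting into the earlier binding gives S := branch(branch(empty,A,branch(R,false,R)),wrap(true),branch(b,empty,6)).
Decompose branch/3: wrap(M) = Z,  branch(6,true,b) = R,  M = wrap(branch(branch(empty,A,branch(R,false,R)),wrap(true),branch(b,empty,6))).
Bind Z := wrap(M); no other remaining equation mentions Z.
Bind R := branch(6,true,b); substituting into the remaining equations gives: M = wrap(branch(branch(empty,A,branch(branch(6,true,b),false,branch(6,true,b))),wrap(true),branch(b,empty,6))),  branch(h(A,true),Q,h(true,a)) = branch(h(h(branch(branch(6,true,b),false,branch(6,true,b)),b),6),b,h(true,a)). Substituting into the earlier bindings gives S := branch(branch(empty,A,branch(branch(6,true,b),false,branch(6,true,b))),wrap(true),branch(b,empty,6)), Y2 := branch(branch(6,true,b),false,branch(6,true,b)).
Bind M := wrap(branch(branch(empty,A,branch(branch(6,true,b),false,branch(6,true,b))),wrap(true),branch(b,empty,6))); no other remaining equation mentions M. Substituting into the earlier binding gives Z := wrap(wrap(branch(branch(empty,A,branch(branch(6,true,b),false,branch(6,true,b))),wrap(true),branch(b,empty,6)))).
Decompose branch/3: h(A,true) = h(h(branch(branch(6,true,b),false,branch(6,true,b)),b),6),  Q = b,  h(true,a) = h(true,a).
Decompose h/2: A = h(branch(branch(6,true,b),false,branch(6,true,b)),b),  true = 6.
Bind A := h(branch(branch(6,true,b),false,branch(6,true,b)),b); no other remaining equation mentions A. Substituting into the earlier bindings gives S := branch(branch(empty,h(branch(branch(6,true,b),false,branch(6,true,b)),b),branch(branch(6,true,b),false,branch(6,true,b))),wrap(true),branch(b,empty,6)), Z := wrap(wrap(branch(branch(empty,h(branch(branch(6,true,b),false,branch(6,true,b)),b),branch(branch(6,true,b),false,branch(6,true,b))),wrap(true),branch(b,empty,6)))), M := wrap(branch(branch(empty,h(branch(branch(6,true,b),false,branch(6,true,b)),b),branch(branch(6,true,b),false,branch(6,true,b))),wrap(true),branch(b,empty,6))).
Clash: constants true and 6 differ; no unifier exists.

FAIL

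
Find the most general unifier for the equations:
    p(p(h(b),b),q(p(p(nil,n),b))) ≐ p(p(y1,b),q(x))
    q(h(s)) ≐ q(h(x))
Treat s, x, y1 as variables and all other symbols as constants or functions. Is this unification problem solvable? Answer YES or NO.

Decompose p/2: p(h(b),b) ≐ p(y1,b),  q(p(p(nil,n),b)) ≐ q(x).
Decompose p/2: h(b) ≐ y1,  b ≐ b.
Bind y1 := h(b); no other remaining equation mentions y1.
Delete trivial equation b ≐ b.
Decompose q/1: p(p(nil,n),b) ≐ x.
Bind x := p(p(nil,n),b); substituting into the remaining equation gives: q(h(s)) ≐ q(h(p(p(nil,n),b))).
Decompose q/1: h(s) ≐ h(p(p(nil,n),b)).
Decompose h/1: s ≐ p(p(nil,n),b).
Bind s := p(p(nil,n),b).
No equations remain and no clash or occurs-check failure arose, so a unifier exists.

YES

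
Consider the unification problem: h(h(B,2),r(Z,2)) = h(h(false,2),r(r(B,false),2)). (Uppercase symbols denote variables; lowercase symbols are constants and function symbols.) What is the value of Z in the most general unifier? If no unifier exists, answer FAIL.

r(false,false)

Decompose h/2: h(B,2) = h(false,2),  r(Z,2) = r(r(B,false),2).
Decompose h/2: B = false,  2 = 2.
Bind B := false; substituting into the one remaining equation that mentions B gives: r(Z,2) = r(r(false,false),2).
Delete trivial equation 2 = 2.
Decompose r/2: Z = r(false,false),  2 = 2.
Bind Z := r(false,false); no other remaining equation mentions Z.
Delete trivial equation 2 = 2.
MGU = { B := false, Z := r(false,false) }, so Z := r(false,false).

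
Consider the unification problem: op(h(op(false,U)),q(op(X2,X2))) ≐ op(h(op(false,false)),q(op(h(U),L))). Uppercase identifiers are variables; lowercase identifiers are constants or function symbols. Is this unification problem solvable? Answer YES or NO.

Decompose op/2: h(op(false,U)) ≐ h(op(false,false)),  q(op(X2,X2)) ≐ q(op(h(U),L)).
Decompose h/1: op(false,U) ≐ op(false,false).
Decompose op/2: false ≐ false,  U ≐ false.
Delete trivial equation false ≐ false.
Bind U := false; substituting into the remaining equation gives: q(op(X2,X2)) ≐ q(op(h(false),L)).
Decompose q/1: op(X2,X2) ≐ op(h(false),L).
Decompose op/2: X2 ≐ h(false),  X2 ≐ L.
Bind X2 := h(false); substituting into the remaining equation gives: h(false) ≐ L.
Bind L := h(false).
No equations remain and no clash or occurs-check failure arose, so a unifier exists.

YES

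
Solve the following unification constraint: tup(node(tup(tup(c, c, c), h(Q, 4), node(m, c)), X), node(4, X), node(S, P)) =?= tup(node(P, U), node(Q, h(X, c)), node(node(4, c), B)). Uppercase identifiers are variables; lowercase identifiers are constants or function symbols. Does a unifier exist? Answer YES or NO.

Decompose tup/3: node(tup(tup(c, c, c), h(Q, 4), node(m, c)), X) =?= node(P, U),  node(4, X) =?= node(Q, h(X, c)),  node(S, P) =?= node(node(4, c), B).
Decompose node/2: tup(tup(c, c, c), h(Q, 4), node(m, c)) =?= P,  X =?= U.
Bind P := tup(tup(c, c, c), h(Q, 4), node(m, c)); substituting into the one remaining equation that mentions P gives: node(S, tup(tup(c, c, c), h(Q, 4), node(m, c))) =?= node(node(4, c), B).
Bind X := U; substituting into the one remaining equation that mentions X gives: node(4, U) =?= node(Q, h(U, c)).
Decompose node/2: 4 =?= Q,  U =?= h(U, c).
Bind Q := 4; substituting into the one remaining equation that mentions Q gives: node(S, tup(tup(c, c, c), h(4, 4), node(m, c))) =?= node(node(4, c), B). Substituting into the earlier binding gives P := tup(tup(c, c, c), h(4, 4), node(m, c)).
Occurs check fails: U occurs in h(U, c); the equation U =?= h(U, c) has no finite solution.

NO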